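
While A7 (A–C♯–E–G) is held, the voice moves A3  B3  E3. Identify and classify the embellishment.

B3 is an escape tone.

The harmony at that moment is A dominant seventh chord (A, C♯, E, G); B3 is not a chord tone.
It is approached by step up from A3 and left by leap down to E3.
Step in, leap out — an escape tone.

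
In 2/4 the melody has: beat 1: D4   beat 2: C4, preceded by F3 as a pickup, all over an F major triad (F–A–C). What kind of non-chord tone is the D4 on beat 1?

The harmony at that moment is F major triad (F, A, C); D4 is not a chord tone.
It is approached by leap up from F3 and left by step down to C4.
Leap in, step out, metrically accented — an appoggiatura.

Appoggiatura.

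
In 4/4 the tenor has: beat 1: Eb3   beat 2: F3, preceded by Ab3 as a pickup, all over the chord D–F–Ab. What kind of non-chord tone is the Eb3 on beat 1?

The harmony at that moment is D diminished triad (D, F, Ab); Eb3 is not a chord tone.
It is approached by leap down from Ab3 and left by step up to F3.
Leap in, step out, metrically accented — an appoggiatura.

Appoggiatura.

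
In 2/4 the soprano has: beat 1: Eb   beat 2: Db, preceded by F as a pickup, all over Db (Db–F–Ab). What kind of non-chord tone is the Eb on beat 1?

Passing tone.

The harmony at that moment is Db major triad (Db, F, Ab); Eb is not a chord tone.
It is approached by step down from F and left by step down to Db.
Step in, step out in the same direction — a passing tone.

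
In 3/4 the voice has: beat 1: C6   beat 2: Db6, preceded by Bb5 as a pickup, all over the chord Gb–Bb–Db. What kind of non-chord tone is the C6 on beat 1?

Passing tone.

The harmony at that moment is Gb major triad (Gb, Bb, Db); C6 is not a chord tone.
It is approached by step up from Bb5 and left by step up to Db6.
Step in, step out in the same direction — a passing tone.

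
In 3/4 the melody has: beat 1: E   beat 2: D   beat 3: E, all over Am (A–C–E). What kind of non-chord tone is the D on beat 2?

Lower neighbor tone.

The harmony at that moment is A minor triad (A, C, E); D is not a chord tone.
It is approached by step down from E and left by step up to E.
Step away and step back to the same note — a neighbor tone (lower neighbor).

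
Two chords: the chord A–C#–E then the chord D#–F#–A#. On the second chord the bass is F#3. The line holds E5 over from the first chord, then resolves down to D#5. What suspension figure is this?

7–6 suspension.

At the second chord the bass is F#3. The suspended E5 lies a seventh above the bass; after resolving down by step to D#5, the interval above the bass becomes a sixth.
Suspension figures are named by those two intervals: 7–6.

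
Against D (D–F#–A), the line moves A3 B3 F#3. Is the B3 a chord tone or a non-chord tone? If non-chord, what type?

Non-chord tone — an escape tone.

The harmony at that moment is D major triad (D, F#, A); B3 is not a chord tone.
It is approached by step up from A3 and left by leap down to F#3.
Step in, leap out — an escape tone.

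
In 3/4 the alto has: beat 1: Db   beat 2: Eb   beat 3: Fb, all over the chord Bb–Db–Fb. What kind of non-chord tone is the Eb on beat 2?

Passing tone.

The harmony at that moment is Bb diminished triad (Bb, Db, Fb); Eb is not a chord tone.
It is approached by step up from Db and left by step up to Fb.
Step in, step out in the same direction — a passing tone.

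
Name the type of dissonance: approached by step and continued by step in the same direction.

Passing tone.

Approach: by step. Departure: by step, continuing in the same direction.
Stepwise on both sides with no change of direction means the note fills in the space between two different chord tones — a passing tone. (Had it turned back to its starting note it would be a neighbor tone instead.)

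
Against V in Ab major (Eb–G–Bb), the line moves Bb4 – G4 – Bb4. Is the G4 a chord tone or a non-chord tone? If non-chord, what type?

Eb major triad contains Eb, G, Bb; G is the third, so it is a chord tone.

Chord tone (the third of Eb major triad).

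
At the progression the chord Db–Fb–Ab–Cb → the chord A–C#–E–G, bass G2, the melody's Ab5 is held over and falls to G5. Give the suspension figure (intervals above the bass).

9–8 suspension.

At the second chord the bass is G2. The suspended Ab5 lies a ninth above the bass; after resolving down by step to G5, the interval above the bass becomes an octave.
Suspension figures are named by those two intervals: 9–8.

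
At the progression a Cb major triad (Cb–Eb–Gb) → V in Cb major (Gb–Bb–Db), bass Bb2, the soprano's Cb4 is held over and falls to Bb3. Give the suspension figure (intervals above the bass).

At the second chord the bass is Bb2. The suspended Cb4 lies a ninth above the bass; after resolving down by step to Bb3, the interval above the bass becomes an octave.
Suspension figures are named by those two intervals: 9–8.

9–8 suspension.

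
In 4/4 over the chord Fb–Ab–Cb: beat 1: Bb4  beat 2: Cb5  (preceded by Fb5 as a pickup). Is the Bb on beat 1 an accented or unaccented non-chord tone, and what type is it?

Accented appoggiatura.

The harmony at that moment is Fb major triad (Fb, Ab, Cb); Bb4 is not a chord tone.
It is approached by leap down from Fb5 and left by step up to Cb5.
Leap in, step out — an appoggiatura.
It falls on the downbeat, so it is accented.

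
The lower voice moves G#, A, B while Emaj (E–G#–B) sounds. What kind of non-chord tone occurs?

A is a passing tone.

The harmony at that moment is E major triad (E, G#, B); A is not a chord tone.
It is approached by step up from G# and left by step up to B.
Step in, step out in the same direction — a passing tone.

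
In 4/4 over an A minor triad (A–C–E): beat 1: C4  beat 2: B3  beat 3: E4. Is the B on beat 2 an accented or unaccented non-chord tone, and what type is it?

The harmony at that moment is A minor triad (A, C, E); B3 is not a chord tone.
It is approached by step down from C4 and left by leap up to E4.
Step in, leap out — an escape tone.
It falls on a weak beat, so it is unaccented.

Unaccented escape tone.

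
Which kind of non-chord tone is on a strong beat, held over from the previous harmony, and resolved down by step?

Approach: by preparation — the pitch is first a chord tone, then held (tied or repeated) while the harmony changes under it. Departure: down by step. Metric position: strong.
A prepared dissonance that resolves downward by step — a suspension. (The same figure resolving upward would be a retardation.)

Suspension.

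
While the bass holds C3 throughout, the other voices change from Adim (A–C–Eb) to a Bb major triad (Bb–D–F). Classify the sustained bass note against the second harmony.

Pedal tone (pedal point).

The harmony at that moment is Bb major triad (Bb, D, F); C3 is not a chord tone.
It is held over (the same pitch as the preceding C3) and then sustained as the same pitch into the next harmony.
Sustained through a change of harmony — a pedal tone.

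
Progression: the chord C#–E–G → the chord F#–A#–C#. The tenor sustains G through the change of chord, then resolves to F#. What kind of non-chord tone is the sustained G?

The harmony at that moment is F# major triad (F#, A#, C#); G is not a chord tone.
It is held over (the same pitch as the preceding G) and left by step down to F#.
Held over from the previous chord and resolving down by step — a suspension.

G is a suspension.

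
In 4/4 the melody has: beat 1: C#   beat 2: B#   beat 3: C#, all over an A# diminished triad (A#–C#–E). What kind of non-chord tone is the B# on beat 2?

Lower neighbor tone.

The harmony at that moment is A# diminished triad (A#, C#, E); B# is not a chord tone.
It is approached by step down from C# and left by step up to C#.
Step away and step back to the same note — a neighbor tone (lower neighbor).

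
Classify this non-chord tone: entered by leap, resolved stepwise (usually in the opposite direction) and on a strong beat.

Appoggiatura.

Approach: by leap. Departure: by step. Metric position: strong.
Leap in, step out, in a metrically strong position — an appoggiatura. (It is the mirror image of the escape tone, which steps in and leaps out from a weak position.)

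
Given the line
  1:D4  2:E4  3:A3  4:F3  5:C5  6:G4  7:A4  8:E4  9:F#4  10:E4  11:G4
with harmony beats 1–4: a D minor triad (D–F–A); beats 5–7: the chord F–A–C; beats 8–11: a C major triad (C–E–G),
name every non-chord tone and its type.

E4 (beat 2) — escape tone; G4 (beat 6) — appoggiatura; F#4 (beat 9) — neighbor tone.

The harmony at that moment is D minor triad (D, F, A); E4 is not a chord tone.
It is approached by step up from D4 and left by leap down to A3.
Step in, leap out — an escape tone.
The harmony at that moment is F major triad (F, A, C); G4 is not a chord tone.
It is approached by leap down from C5 and left by step up to A4.
Leap in, step out — an appoggiatura.
The harmony at that moment is C major triad (C, E, G); F#4 is not a chord tone.
It is approached by step up from E4 and left by step down to E4.
Step away and step back to the same note — a neighbor tone (upper neighbor).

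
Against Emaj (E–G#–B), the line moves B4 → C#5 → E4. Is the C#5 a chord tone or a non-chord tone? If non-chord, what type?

The harmony at that moment is E major triad (E, G#, B); C#5 is not a chord tone.
It is approached by step up from B4 and left by leap down to E4.
Step in, leap out — an escape tone.

Non-chord tone — an escape tone.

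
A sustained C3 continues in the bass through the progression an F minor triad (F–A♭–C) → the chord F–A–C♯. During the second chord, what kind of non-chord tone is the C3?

The harmony at that moment is F augmented triad (F, A, C♯); C3 is not a chord tone.
It is held over (the same pitch as the preceding C3) and then sustained as the same pitch into the next harmony.
Sustained through a change of harmony — a pedal tone.

Pedal tone (pedal point).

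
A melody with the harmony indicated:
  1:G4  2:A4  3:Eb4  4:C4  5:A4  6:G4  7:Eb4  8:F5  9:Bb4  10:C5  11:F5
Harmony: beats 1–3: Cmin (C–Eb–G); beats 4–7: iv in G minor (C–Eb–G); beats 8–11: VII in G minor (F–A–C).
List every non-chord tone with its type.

The harmony at that moment is C minor triad (C, Eb, G); A4 is not a chord tone.
It is approached by step up from G4 and left by leap down to Eb4.
Step in, leap out — an escape tone.
The harmony at that moment is C minor triad (C, Eb, G); A4 is not a chord tone.
It is approached by leap up from C4 and left by step down to G4.
Leap in, step out — an appoggiatura.
The harmony at that moment is F major triad (F, A, C); Bb4 is not a chord tone.
It is approached by leap down from F5 and left by step up to C5.
Leap in, step out — an appoggiatura.

A4 (beat 2) — escape tone; A4 (beat 5) — appoggiatura; Bb4 (beat 9) — appoggiatura.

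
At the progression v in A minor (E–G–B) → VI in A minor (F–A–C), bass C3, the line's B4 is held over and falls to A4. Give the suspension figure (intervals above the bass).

At the second chord the bass is C3. The suspended B4 lies a seventh above the bass; after resolving down by step to A4, the interval above the bass becomes a sixth.
Suspension figures are named by those two intervals: 7–6.

7–6 suspension.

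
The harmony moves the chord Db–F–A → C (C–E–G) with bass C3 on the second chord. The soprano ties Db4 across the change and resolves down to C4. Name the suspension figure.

9–8 suspension.

At the second chord the bass is C3. The suspended Db4 lies a ninth above the bass; after resolving down by step to C4, the interval above the bass becomes an octave.
Suspension figures are named by those two intervals: 9–8.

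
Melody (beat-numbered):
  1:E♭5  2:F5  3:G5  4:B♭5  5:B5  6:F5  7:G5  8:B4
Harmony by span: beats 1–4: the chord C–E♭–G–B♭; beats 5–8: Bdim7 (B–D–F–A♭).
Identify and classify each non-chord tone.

F5 (beat 2) — passing tone; G5 (beat 7) — escape tone.

The harmony at that moment is C minor seventh chord (C, E♭, G, B♭); F5 is not a chord tone.
It is approached by step up from E♭5 and left by step up to G5.
Step in, step out in the same direction — a passing tone.
The harmony at that moment is B diminished seventh chord (B, D, F, A♭); G5 is not a chord tone.
It is approached by step up from F5 and left by leap down to B4.
Step in, leap out — an escape tone.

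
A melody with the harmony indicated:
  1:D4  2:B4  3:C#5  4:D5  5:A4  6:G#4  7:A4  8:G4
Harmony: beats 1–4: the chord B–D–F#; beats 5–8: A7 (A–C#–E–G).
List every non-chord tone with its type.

C#5 (beat 3) — passing tone; G#4 (beat 6) — neighbor tone.

The harmony at that moment is B minor triad (B, D, F#); C#5 is not a chord tone.
It is approached by step up from B4 and left by step up to D5.
Step in, step out in the same direction — a passing tone.
The harmony at that moment is A dominant seventh chord (A, C#, E, G); G#4 is not a chord tone.
It is approached by step down from A4 and left by step up to A4.
Step away and step back to the same note — a neighbor tone (lower neighbor).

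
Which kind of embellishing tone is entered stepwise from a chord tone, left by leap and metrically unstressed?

Escape tone.

Approach: by step. Departure: by leap. Metric position: weak.
Step in, leap out, from a weak position — an escape tone (échappée). (It is the mirror image of the appoggiatura, which leaps in and steps out on a strong beat.)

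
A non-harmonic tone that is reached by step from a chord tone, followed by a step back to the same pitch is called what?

Neighbor tone.

Approach: by step. Departure: by step in the opposite direction, back to the starting pitch.
Stepwise on both sides but reversing to return to the same chord tone — a neighbor tone. (Had it continued onward in the same direction it would be a passing tone instead.)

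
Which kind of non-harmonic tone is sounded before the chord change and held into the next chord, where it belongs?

Anticipation.

Approach: ahead of the chord change (typically by step), so it is dissonant against the current harmony. Departure: none — the same pitch is restated or held and is a chord tone of the new harmony.
Dissonant first, consonant once the harmony catches up: the note simply arrives early — an anticipation. (The reverse timing, consonant first and dissonant after the change, would be a suspension or retardation.)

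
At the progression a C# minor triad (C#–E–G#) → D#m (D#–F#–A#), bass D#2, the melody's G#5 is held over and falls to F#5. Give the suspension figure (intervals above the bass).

4–3 suspension.

At the second chord the bass is D#2. The suspended G#5 lies a fourth above the bass; after resolving down by step to F#5, the interval above the bass becomes a third.
Suspension figures are named by those two intervals: 4–3.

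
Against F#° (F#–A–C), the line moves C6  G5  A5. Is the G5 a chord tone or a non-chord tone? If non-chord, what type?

Non-chord tone — an appoggiatura.

The harmony at that moment is F# diminished triad (F#, A, C); G5 is not a chord tone.
It is approached by leap down from C6 and left by step up to A5.
Leap in, step out — an appoggiatura.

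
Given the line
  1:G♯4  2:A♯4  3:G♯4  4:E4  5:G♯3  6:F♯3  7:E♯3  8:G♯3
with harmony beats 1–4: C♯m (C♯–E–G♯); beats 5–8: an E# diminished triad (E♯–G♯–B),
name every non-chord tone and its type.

A♯4 (beat 2) — neighbor tone; F♯3 (beat 6) — passing tone.

The harmony at that moment is C♯ minor triad (C♯, E, G♯); A♯4 is not a chord tone.
It is approached by step up from G♯4 and left by step down to G♯4.
Step away and step back to the same note — a neighbor tone (upper neighbor).
The harmony at that moment is E♯ diminished triad (E♯, G♯, B); F♯3 is not a chord tone.
It is approached by step down from G♯3 and left by step down to E♯3.
Step in, step out in the same direction — a passing tone.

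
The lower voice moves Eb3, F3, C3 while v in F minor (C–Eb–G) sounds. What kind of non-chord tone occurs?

F3 is an escape tone.

The harmony at that moment is C minor triad (C, Eb, G); F3 is not a chord tone.
It is approached by step up from Eb3 and left by leap down to C3.
Step in, leap out — an escape tone.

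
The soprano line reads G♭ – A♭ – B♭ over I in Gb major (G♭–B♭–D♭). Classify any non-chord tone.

The harmony at that moment is G♭ major triad (G♭, B♭, D♭); A♭ is not a chord tone.
It is approached by step up from G♭ and left by step up to B♭.
Step in, step out in the same direction — a passing tone.

A♭ is a passing tone.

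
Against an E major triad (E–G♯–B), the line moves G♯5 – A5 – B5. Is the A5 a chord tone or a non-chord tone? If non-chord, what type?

Non-chord tone — a passing tone.

The harmony at that moment is E major triad (E, G♯, B); A5 is not a chord tone.
It is approached by step up from G♯5 and left by step up to B5.
Step in, step out in the same direction — a passing tone.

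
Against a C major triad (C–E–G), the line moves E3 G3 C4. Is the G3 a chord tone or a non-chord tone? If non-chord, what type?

C major triad contains C, E, G; G is the fifth, so it is a chord tone.

Chord tone (the fifth of C major triad).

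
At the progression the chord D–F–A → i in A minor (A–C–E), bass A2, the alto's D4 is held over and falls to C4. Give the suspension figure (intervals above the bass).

4–3 suspension.

At the second chord the bass is A2. The suspended D4 lies a fourth above the bass; after resolving down by step to C4, the interval above the bass becomes a third.
Suspension figures are named by those two intervals: 4–3.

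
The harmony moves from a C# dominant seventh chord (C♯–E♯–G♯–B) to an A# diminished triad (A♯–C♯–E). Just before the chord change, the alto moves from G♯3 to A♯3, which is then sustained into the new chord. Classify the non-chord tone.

A♯3 is an anticipation.

The harmony at that moment is C♯ dominant seventh chord (C♯, E♯, G♯, B); A♯3 is not a chord tone.
It is approached by step up from G♯3 and then sustained as the same pitch into the next harmony.
Arriving early and becoming a chord tone when the harmony changes — an anticipation.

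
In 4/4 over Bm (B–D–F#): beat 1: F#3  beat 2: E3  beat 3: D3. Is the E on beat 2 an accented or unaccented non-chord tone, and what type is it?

The harmony at that moment is B minor triad (B, D, F#); E3 is not a chord tone.
It is approached by step down from F#3 and left by step down to D3.
Step in, step out in the same direction — a passing tone.
It falls on a weak beat, so it is unaccented.

Unaccented passing tone.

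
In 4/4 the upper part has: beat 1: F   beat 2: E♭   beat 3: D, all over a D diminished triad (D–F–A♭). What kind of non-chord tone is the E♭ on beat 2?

The harmony at that moment is D diminished triad (D, F, A♭); E♭ is not a chord tone.
It is approached by step down from F and left by step down to D.
Step in, step out in the same direction — a passing tone.

Passing tone.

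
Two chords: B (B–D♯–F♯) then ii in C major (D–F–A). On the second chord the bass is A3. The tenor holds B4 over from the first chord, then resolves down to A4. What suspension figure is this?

9–8 suspension.

At the second chord the bass is A3. The suspended B4 lies a ninth above the bass; after resolving down by step to A4, the interval above the bass becomes an octave.
Suspension figures are named by those two intervals: 9–8.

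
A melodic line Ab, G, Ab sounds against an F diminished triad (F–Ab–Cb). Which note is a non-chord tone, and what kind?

G is a neighbor tone.

The harmony at that moment is F diminished triad (F, Ab, Cb); G is not a chord tone.
It is approached by step down from Ab and left by step up to Ab.
Step away and step back to the same note — a neighbor tone (lower neighbor).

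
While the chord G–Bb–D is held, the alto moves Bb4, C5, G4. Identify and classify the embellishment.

C5 is an escape tone.

The harmony at that moment is G minor triad (G, Bb, D); C5 is not a chord tone.
It is approached by step up from Bb4 and left by leap down to G4.
Step in, leap out — an escape tone.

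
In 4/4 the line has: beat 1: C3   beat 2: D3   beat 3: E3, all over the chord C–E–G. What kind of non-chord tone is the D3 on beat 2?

The harmony at that moment is C major triad (C, E, G); D3 is not a chord tone.
It is approached by step up from C3 and left by step up to E3.
Step in, step out in the same direction — a passing tone.

Passing tone.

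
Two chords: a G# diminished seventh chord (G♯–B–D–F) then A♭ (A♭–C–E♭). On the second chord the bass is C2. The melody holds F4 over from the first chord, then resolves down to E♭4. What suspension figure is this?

4–3 suspension.

At the second chord the bass is C2. The suspended F4 lies a fourth above the bass; after resolving down by step to E♭4, the interval above the bass becomes a third.
Suspension figures are named by those two intervals: 4–3.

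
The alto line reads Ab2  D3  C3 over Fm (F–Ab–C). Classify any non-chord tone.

D3 is an appoggiatura.

The harmony at that moment is F minor triad (F, Ab, C); D3 is not a chord tone.
It is approached by leap up from Ab2 and left by step down to C3.
Leap in, step out — an appoggiatura.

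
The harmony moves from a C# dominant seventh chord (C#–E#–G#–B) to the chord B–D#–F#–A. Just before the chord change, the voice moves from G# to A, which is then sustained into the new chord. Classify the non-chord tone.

The harmony at that moment is C# dominant seventh chord (C#, E#, G#, B); A is not a chord tone.
It is approached by step up from G# and then sustained as the same pitch into the next harmony.
Arriving early and becoming a chord tone when the harmony changes — an anticipation.

A is an anticipation.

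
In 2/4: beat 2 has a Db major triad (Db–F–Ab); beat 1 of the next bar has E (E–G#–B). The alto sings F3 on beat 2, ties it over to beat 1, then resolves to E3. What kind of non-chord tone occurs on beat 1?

Suspension.

The harmony at that moment is E major triad (E, G#, B); F3 is not a chord tone.
It is held over (the same pitch as the preceding F3) and left by step down to E3.
Held over from the previous chord and resolving down by step — a suspension.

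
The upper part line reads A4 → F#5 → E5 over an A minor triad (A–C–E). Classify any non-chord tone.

The harmony at that moment is A minor triad (A, C, E); F#5 is not a chord tone.
It is approached by leap up from A4 and left by step down to E5.
Leap in, step out — an appoggiatura.

F#5 is an appoggiatura.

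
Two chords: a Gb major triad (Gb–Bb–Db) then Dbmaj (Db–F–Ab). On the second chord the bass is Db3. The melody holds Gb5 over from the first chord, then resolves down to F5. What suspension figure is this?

At the second chord the bass is Db3. The suspended Gb5 lies a fourth above the bass; after resolving down by step to F5, the interval above the bass becomes a third.
Suspension figures are named by those two intervals: 4–3.

4–3 suspension.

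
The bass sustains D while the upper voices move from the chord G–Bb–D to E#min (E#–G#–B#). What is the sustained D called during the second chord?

Pedal tone (pedal point).

The harmony at that moment is E# minor triad (E#, G#, B#); D is not a chord tone.
It is held over (the same pitch as the preceding D) and then sustained as the same pitch into the next harmony.
Sustained through a change of harmony — a pedal tone.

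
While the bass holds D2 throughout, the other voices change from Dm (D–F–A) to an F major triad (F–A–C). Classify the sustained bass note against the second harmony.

Pedal tone (pedal point).

The harmony at that moment is F major triad (F, A, C); D2 is not a chord tone.
It is held over (the same pitch as the preceding D2) and then sustained as the same pitch into the next harmony.
Sustained through a change of harmony — a pedal tone.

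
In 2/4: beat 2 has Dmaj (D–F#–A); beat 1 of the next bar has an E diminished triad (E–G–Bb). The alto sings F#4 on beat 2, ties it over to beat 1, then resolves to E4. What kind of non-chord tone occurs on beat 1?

Suspension.

The harmony at that moment is E diminished triad (E, G, Bb); F#4 is not a chord tone.
It is held over (the same pitch as the preceding F#4) and left by step down to E4.
Held over from the previous chord and resolving down by step — a suspension.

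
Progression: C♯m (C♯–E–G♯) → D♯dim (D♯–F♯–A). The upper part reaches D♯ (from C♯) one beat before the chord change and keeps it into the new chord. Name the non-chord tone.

The harmony at that moment is C♯ minor triad (C♯, E, G♯); D♯ is not a chord tone.
It is approached by step up from C♯ and then sustained as the same pitch into the next harmony.
Arriving early and becoming a chord tone when the harmony changes — an anticipation.

D♯ is an anticipation.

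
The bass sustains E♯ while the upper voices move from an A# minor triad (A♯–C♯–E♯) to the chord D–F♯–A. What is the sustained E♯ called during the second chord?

The harmony at that moment is D major triad (D, F♯, A); E♯ is not a chord tone.
It is held over (the same pitch as the preceding E♯) and then sustained as the same pitch into the next harmony.
Sustained through a change of harmony — a pedal tone.

Pedal tone (pedal point).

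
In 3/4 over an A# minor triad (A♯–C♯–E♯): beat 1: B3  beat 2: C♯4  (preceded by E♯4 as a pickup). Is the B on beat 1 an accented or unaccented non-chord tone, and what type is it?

Accented appoggiatura.

The harmony at that moment is A♯ minor triad (A♯, C♯, E♯); B3 is not a chord tone.
It is approached by leap down from E♯4 and left by step up to C♯4.
Leap in, step out — an appoggiatura.
It falls on the downbeat, so it is accented.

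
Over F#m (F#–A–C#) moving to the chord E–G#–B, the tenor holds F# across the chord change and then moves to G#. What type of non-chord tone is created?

The harmony at that moment is E major triad (E, G#, B); F# is not a chord tone.
It is held over (the same pitch as the preceding F#) and left by step up to G#.
Held over from the previous chord and resolving up by step — a retardation.

F# is a retardation.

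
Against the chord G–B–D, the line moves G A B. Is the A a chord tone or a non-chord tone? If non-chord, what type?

Non-chord tone — a passing tone.

The harmony at that moment is G major triad (G, B, D); A is not a chord tone.
It is approached by step up from G and left by step up to B.
Step in, step out in the same direction — a passing tone.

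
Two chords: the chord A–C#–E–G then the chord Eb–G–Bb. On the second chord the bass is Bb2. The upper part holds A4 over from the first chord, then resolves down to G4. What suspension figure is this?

At the second chord the bass is Bb2. The suspended A4 lies a seventh above the bass; after resolving down by step to G4, the interval above the bass becomes a sixth.
Suspension figures are named by those two intervals: 7–6.

7–6 suspension.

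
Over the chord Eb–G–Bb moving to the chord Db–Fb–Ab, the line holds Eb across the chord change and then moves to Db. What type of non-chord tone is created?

The harmony at that moment is Db minor triad (Db, Fb, Ab); Eb is not a chord tone.
It is held over (the same pitch as the preceding Eb) and left by step down to Db.
Held over from the previous chord and resolving down by step — a suspension.

Eb is a suspension.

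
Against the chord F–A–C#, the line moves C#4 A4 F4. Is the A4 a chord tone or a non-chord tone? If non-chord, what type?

F augmented triad contains F, A, C#; A is the third, so it is a chord tone.

Chord tone (the third of F augmented triad).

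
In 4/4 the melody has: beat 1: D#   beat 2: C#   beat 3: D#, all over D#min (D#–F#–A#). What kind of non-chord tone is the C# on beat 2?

The harmony at that moment is D# minor triad (D#, F#, A#); C# is not a chord tone.
It is approached by step down from D# and left by step up to D#.
Step away and step back to the same note — a neighbor tone (lower neighbor).

Lower neighbor tone.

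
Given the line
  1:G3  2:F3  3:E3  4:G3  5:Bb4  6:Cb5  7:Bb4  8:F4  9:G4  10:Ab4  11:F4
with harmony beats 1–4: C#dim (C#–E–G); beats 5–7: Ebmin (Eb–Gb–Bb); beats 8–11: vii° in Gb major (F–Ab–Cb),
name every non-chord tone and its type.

The harmony at that moment is C# diminished triad (C#, E, G); F3 is not a chord tone.
It is approached by step down from G3 and left by step down to E3.
Step in, step out in the same direction — a passing tone.
The harmony at that moment is Eb minor triad (Eb, Gb, Bb); Cb5 is not a chord tone.
It is approached by step up from Bb4 and left by step down to Bb4.
Step away and step back to the same note — a neighbor tone (upper neighbor).
The harmony at that moment is F diminished triad (F, Ab, Cb); G4 is not a chord tone.
It is approached by step up from F4 and left by step up to Ab4.
Step in, step out in the same direction — a passing tone.

F3 (beat 2) — passing tone; Cb5 (beat 6) — neighbor tone; G4 (beat 9) — passing tone.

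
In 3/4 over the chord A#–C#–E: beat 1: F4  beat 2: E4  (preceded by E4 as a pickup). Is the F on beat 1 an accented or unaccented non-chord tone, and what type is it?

The harmony at that moment is A# diminished triad (A#, C#, E); F4 is not a chord tone.
It is approached by step up from E4 and left by step down to E4.
Step away and step back to the same note — a neighbor tone (upper neighbor).
It falls on the downbeat, so it is accented.

Accented neighbor tone.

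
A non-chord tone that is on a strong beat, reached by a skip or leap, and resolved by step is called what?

Appoggiatura.

Approach: by leap. Departure: by step. Metric position: strong.
Leap in, step out, in a metrically strong position — an appoggiatura. (It is the mirror image of the escape tone, which steps in and leaps out from a weak position.)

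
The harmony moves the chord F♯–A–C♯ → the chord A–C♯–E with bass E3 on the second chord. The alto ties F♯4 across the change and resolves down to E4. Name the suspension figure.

9–8 suspension.

At the second chord the bass is E3. The suspended F♯4 lies a ninth above the bass; after resolving down by step to E4, the interval above the bass becomes an octave.
Suspension figures are named by those two intervals: 9–8.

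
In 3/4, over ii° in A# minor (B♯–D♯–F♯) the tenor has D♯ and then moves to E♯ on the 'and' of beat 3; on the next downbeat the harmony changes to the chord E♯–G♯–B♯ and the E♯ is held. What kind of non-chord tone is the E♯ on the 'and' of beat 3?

The harmony at that moment is B♯ diminished triad (B♯, D♯, F♯); E♯ is not a chord tone.
It is approached by step up from D♯ and then sustained as the same pitch into the next harmony.
Arriving early and becoming a chord tone when the harmony changes — an anticipation.

Anticipation.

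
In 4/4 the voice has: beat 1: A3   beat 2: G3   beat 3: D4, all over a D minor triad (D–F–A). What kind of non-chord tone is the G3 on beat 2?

Escape tone.

The harmony at that moment is D minor triad (D, F, A); G3 is not a chord tone.
It is approached by step down from A3 and left by leap up to D4.
Step in, leap out, on a weak beat — an escape tone.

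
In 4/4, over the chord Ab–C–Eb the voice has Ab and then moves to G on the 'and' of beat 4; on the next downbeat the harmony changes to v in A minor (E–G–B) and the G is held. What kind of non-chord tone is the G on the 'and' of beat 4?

The harmony at that moment is Ab major triad (Ab, C, Eb); G is not a chord tone.
It is approached by step down from Ab and then sustained as the same pitch into the next harmony.
Arriving early and becoming a chord tone when the harmony changes — an anticipation.

Anticipation.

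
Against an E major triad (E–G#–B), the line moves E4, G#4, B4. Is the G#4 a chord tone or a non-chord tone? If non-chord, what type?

Chord tone (the third of E major triad).

E major triad contains E, G#, B; G# is the third, so it is a chord tone.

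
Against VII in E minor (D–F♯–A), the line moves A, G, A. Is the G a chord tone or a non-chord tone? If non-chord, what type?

Non-chord tone — a neighbor tone.

The harmony at that moment is D major triad (D, F♯, A); G is not a chord tone.
It is approached by step down from A and left by step up to A.
Step away and step back to the same note — a neighbor tone (lower neighbor).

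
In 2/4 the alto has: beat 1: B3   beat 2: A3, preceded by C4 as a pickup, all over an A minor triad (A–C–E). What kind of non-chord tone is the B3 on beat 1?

The harmony at that moment is A minor triad (A, C, E); B3 is not a chord tone.
It is approached by step down from C4 and left by step down to A3.
Step in, step out in the same direction — a passing tone.

Passing tone.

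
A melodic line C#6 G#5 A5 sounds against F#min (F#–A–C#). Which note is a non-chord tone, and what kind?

The harmony at that moment is F# minor triad (F#, A, C#); G#5 is not a chord tone.
It is approached by leap down from C#6 and left by step up to A5.
Leap in, step out — an appoggiatura.

G#5 is an appoggiatura.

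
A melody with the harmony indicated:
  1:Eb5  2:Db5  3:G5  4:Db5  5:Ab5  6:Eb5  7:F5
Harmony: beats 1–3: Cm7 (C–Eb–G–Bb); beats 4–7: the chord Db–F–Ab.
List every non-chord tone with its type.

The harmony at that moment is C minor seventh chord (C, Eb, G, Bb); Db5 is not a chord tone.
It is approached by step down from Eb5 and left by leap up to G5.
Step in, leap out — an escape tone.
The harmony at that moment is Db major triad (Db, F, Ab); Eb5 is not a chord tone.
It is approached by leap down from Ab5 and left by step up to F5.
Leap in, step out — an appoggiatura.

Db5 (beat 2) — escape tone; Eb5 (beat 6) — appoggiatura.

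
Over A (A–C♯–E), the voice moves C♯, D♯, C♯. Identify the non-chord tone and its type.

The harmony at that moment is A major triad (A, C♯, E); D♯ is not a chord tone.
It is approached by step up from C♯ and left by step down to C♯.
Step away and step back to the same note — a neighbor tone (upper neighbor).

D♯ is a neighbor tone.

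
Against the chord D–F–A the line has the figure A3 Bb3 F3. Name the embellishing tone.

Bb3 is an escape tone.

The harmony at that moment is D minor triad (D, F, A); Bb3 is not a chord tone.
It is approached by step up from A3 and left by leap down to F3.
Step in, leap out — an escape tone.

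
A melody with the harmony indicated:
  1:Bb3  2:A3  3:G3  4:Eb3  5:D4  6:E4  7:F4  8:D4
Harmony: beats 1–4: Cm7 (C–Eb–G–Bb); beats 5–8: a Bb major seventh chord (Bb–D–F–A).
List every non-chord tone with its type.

The harmony at that moment is C minor seventh chord (C, Eb, G, Bb); A3 is not a chord tone.
It is approached by step down from Bb3 and left by step down to G3.
Step in, step out in the same direction — a passing tone.
The harmony at that moment is Bb major seventh chord (Bb, D, F, A); E4 is not a chord tone.
It is approached by step up from D4 and left by step up to F4.
Step in, step out in the same direction — a passing tone.

A3 (beat 2) — passing tone; E4 (beat 6) — passing tone.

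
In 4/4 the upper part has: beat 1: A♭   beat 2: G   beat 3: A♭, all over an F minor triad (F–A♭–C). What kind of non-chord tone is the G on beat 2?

The harmony at that moment is F minor triad (F, A♭, C); G is not a chord tone.
It is approached by step down from A♭ and left by step up to A♭.
Step away and step back to the same note — a neighbor tone (lower neighbor).

Lower neighbor tone.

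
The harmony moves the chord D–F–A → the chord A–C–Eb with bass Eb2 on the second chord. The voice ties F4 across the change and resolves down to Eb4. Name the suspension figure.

9–8 suspension.

At the second chord the bass is Eb2. The suspended F4 lies a ninth above the bass; after resolving down by step to Eb4, the interval above the bass becomes an octave.
Suspension figures are named by those two intervals: 9–8.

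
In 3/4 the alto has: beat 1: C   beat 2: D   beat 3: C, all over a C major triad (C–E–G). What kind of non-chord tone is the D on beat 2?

Upper neighbor tone.

The harmony at that moment is C major triad (C, E, G); D is not a chord tone.
It is approached by step up from C and left by step down to C.
Step away and step back to the same note — a neighbor tone (upper neighbor).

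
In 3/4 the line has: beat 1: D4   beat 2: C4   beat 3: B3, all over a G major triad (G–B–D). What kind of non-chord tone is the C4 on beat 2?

The harmony at that moment is G major triad (G, B, D); C4 is not a chord tone.
It is approached by step down from D4 and left by step down to B3.
Step in, step out in the same direction — a passing tone.

Passing tone.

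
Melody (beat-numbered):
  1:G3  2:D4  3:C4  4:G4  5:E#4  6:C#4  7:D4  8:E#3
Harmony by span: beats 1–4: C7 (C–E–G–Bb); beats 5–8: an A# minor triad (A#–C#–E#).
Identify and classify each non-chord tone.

The harmony at that moment is C dominant seventh chord (C, E, G, Bb); D4 is not a chord tone.
It is approached by leap up from G3 and left by step down to C4.
Leap in, step out — an appoggiatura.
The harmony at that moment is A# minor triad (A#, C#, E#); D4 is not a chord tone.
It is approached by step up from C#4 and left by leap down to E#3.
Step in, leap out — an escape tone.

D4 (beat 2) — appoggiatura; D4 (beat 7) — escape tone.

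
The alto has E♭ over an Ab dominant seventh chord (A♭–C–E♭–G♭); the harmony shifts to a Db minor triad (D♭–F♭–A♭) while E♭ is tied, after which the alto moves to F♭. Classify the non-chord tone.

E♭ is a retardation.

The harmony at that moment is D♭ minor triad (D♭, F♭, A♭); E♭ is not a chord tone.
It is held over (the same pitch as the preceding E♭) and left by step up to F♭.
Held over from the previous chord and resolving up by step — a retardation.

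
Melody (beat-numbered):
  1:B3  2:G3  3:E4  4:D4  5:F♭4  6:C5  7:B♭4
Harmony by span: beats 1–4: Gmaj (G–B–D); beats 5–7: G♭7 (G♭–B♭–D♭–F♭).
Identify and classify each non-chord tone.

E4 (beat 3) — appoggiatura; C5 (beat 6) — appoggiatura.

The harmony at that moment is G major triad (G, B, D); E4 is not a chord tone.
It is approached by leap up from G3 and left by step down to D4.
Leap in, step out — an appoggiatura.
The harmony at that moment is G♭ dominant seventh chord (G♭, B♭, D♭, F♭); C5 is not a chord tone.
It is approached by leap up from F♭4 and left by step down to B♭4.
Leap in, step out — an appoggiatura.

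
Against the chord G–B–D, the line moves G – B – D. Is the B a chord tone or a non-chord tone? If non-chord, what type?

G major triad contains G, B, D; B is the third, so it is a chord tone.

Chord tone (the third of G major triad).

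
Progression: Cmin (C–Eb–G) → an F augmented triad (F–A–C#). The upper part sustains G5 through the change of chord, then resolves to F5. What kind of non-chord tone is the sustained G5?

G5 is a suspension.

The harmony at that moment is F augmented triad (F, A, C#); G5 is not a chord tone.
It is held over (the same pitch as the preceding G5) and left by step down to F5.
Held over from the previous chord and resolving down by step — a suspension.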